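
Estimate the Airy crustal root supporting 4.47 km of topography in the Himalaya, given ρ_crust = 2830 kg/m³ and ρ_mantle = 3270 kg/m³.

28.8 km

For local isostatic compensation: the weight of the topography is balanced by the buoyancy of the root, ρ_c h = (ρ_m − ρ_c) r.
r = h · ρ_c / (ρ_m − ρ_c) = 4.47 km × 2830 / (3270 − 2830) = 28.8 km.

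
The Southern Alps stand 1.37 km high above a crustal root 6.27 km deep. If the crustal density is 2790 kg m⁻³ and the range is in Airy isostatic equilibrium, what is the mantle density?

3400 kg m⁻³

Airy balance: ρ_c h = (ρ_m − ρ_c) r → ρ_m = ρ_c (1 + h/r).
ρ_m = 2790 × (1 + 1.37 km/6.27 km) = 3400 kg m⁻³.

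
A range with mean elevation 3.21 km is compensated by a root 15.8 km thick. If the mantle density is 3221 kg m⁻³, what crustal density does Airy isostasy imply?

2680 kg m⁻³

ρ_c h = (ρ_m − ρ_c) r → ρ_c (h + r) = ρ_m r → ρ_c = ρ_m r / (h + r).
ρ_c = 3221 × 15.8 km / (3.21 km + 15.8 km) = 2680 kg m⁻³.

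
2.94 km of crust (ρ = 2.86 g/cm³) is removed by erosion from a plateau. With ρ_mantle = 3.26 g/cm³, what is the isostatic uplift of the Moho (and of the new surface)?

Unloading: uplift u = e ρ_c/ρ_m = 2.94 km × 2.86/3.26 = 2.58 km.

2.58 km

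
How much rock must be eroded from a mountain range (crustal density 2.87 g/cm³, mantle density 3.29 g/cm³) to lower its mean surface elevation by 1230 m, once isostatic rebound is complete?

Net drop Δ = e − u = e − e ρ_c/ρ_m = e (ρ_m − ρ_c)/ρ_m.
e = Δ ρ_m/(ρ_m − ρ_c) = 1230 m × 3.29/0.42 = 9640 m.

9640 m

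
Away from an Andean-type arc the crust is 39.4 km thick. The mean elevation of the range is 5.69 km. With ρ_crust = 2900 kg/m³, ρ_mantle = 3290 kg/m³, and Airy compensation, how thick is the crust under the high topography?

87.4 km

Root depth r = h ρ_c / (ρ_m − ρ_c) = 5.69 km × 2900 / 390 = 42.31 km.
Total thickness = T + h + r = 39.4 km + 5.69 km + 42.31 km = 87.4 km.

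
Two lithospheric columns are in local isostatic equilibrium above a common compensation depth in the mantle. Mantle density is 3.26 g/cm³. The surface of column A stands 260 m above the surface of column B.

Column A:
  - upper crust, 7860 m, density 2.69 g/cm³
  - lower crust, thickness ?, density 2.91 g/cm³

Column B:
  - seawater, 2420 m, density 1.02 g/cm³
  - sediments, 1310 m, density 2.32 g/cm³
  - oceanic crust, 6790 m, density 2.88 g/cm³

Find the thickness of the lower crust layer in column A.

Take the compensation level at the base of the deeper column (depth z_c below the surface of column A) and equate Σ ρ_i t_i down to z_c; mantle fills any gap and the z_c terms cancel.
Column A: 7860×2.69 + x×2.91 + (z_c − 7860 − x)×3.26
Column B: 260×0 + 2420×1.02 + 1310×2.32 + 6790×2.88 + (z_c − 260 − 10520)×3.26
The z_c×3.26 term appears on both sides and cancels. Collect the known terms of each column as K = Σ(ρt)_known − 3.26 × (depth of known layers): K_A = 21143.4 − 3.26×7860 = −4480.2; K_B = 25062.8 − 3.26×(260 + 10520) = −10080.
Balance: K_A − x×(3.26 − 2.91) = K_B, so x = (K_A − K_B)/(3.26 − 2.91) = 5599.8/0.35 = 16000 m.

16000 m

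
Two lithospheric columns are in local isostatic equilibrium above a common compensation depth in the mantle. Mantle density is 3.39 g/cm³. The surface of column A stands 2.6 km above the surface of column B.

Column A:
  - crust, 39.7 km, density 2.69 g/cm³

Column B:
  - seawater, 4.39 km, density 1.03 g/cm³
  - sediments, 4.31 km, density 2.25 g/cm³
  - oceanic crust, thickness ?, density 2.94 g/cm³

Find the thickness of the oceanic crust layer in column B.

8.23 km

Take the compensation level at the base of the deeper column (depth z_c below the surface of column A) and equate Σ ρ_i t_i down to z_c; mantle fills any gap and the z_c terms cancel.
Column A: 39.7×2.69 + (z_c − 39.7)×3.39
Column B: 2.6×0 + 4.39×1.03 + 4.31×2.25 + x×2.94 + (z_c − 2.6 − 8.7 − x)×3.39
The z_c×3.39 term appears on both sides and cancels. Collect the known terms of each column as K = Σ(ρt)_known − 3.39 × (depth of known layers): K_A = 106.793 − 3.39×39.7 = −27.79; K_B = 14.2192 − 3.39×(2.6 + 8.7) = −24.0878.
Balance: K_A = K_B − x×(3.39 − 2.94), so x = (K_B − K_A)/(3.39 − 2.94) = 3.7022/0.45 = 8.23 km.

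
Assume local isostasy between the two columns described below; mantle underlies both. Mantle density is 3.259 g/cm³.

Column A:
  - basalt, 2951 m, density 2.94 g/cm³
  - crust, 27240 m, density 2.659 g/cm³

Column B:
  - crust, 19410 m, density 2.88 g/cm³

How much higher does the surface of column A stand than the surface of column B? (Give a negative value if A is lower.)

For any compensation level in the mantle, the mantle terms cancel and isostasy reduces to e = (Σt_A − Σt_B) − (Σ(ρt)_A − Σ(ρt)_B) / ρ_m.
Σt_A = 30191 m; Σt_B = 19410 m; Σ(ρt)_A = 81107.1; Σ(ρt)_B = 55900.8 (in m·g/cm³).
e = (30191 − 19410) − (81107.1 − 55900.8) / 3.259 = 3050 m.

3050 m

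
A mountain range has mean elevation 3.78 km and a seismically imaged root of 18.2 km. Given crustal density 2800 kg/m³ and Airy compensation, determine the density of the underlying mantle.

3380 kg/m³

Airy balance: ρ_c h = (ρ_m − ρ_c) r → ρ_m = ρ_c (1 + h/r).
ρ_m = 2800 × (1 + 3.78 km/18.2 km) = 3380 kg/m³.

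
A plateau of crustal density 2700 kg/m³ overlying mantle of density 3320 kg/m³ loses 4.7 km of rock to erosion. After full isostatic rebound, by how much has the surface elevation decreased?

0.878 km

Rebound u = e ρ_c/ρ_m = 4.7 km × 2700/3320 = 3.822 km.
Net surface drop = e − u = 4.7 km − 3.822 km = e (ρ_m − ρ_c)/ρ_m = 0.878 km.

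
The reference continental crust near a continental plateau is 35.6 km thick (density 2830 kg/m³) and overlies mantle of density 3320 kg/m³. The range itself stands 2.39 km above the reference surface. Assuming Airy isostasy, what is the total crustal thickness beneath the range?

51.8 km

Root depth r = h ρ_c / (ρ_m − ρ_c) = 2.39 km × 2830 / 490 = 13.8 km.
Total thickness = T + h + r = 35.6 km + 2.39 km + 13.8 km = 51.8 km.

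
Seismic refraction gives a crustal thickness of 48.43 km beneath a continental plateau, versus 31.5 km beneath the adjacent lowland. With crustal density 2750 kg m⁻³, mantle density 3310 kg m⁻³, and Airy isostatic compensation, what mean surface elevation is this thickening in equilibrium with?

Excess crust Δ = 48.43 km − 31.5 km = 16.93 km, split between elevation h and root r with h + r = Δ.
Airy balance ρ_c h = (ρ_m − ρ_c) r gives r = h ρ_c/(ρ_m − ρ_c), so h (1 + ρ_c/(ρ_m − ρ_c)) = Δ, i.e. h = Δ (ρ_m − ρ_c)/ρ_m.
h = 16.93 km × 560/3310 = 2.86 km.

2.86 km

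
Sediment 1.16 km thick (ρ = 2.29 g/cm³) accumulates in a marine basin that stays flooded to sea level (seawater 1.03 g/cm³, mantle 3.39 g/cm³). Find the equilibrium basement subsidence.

0.619 km

Submarine loading: the sediment displaces seawater, and the subsidence is in turn flooded, so s (ρ_m − ρ_w) = t (ρ_sed − ρ_w).
s = 1.16 km × (2.29 − 1.03) / (3.39 − 1.03) = 0.619 km.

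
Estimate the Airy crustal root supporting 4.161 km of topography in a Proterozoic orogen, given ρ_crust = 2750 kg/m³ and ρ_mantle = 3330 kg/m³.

Isostatic balance requires: the weight of the topography is balanced by the buoyancy of the root, ρ_c h = (ρ_m − ρ_c) r.
r = h · ρ_c / (ρ_m − ρ_c) = 4.161 km × 2750 / (3330 − 2750) = 19.7 km.

19.7 km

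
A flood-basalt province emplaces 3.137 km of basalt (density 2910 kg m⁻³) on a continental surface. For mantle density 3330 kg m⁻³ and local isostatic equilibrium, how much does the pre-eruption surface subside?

2.74 km

Subaerial loading: s = t ρ_load / ρ_m.
s = 3.137 km × 2910/3330 = 2.74 km.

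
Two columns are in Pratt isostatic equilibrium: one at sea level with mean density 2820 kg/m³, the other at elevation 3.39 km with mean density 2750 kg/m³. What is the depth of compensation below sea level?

133 km

ρ_ref D = ρ (D + h) → D (ρ_ref − ρ) = ρ h.
D = ρ h/(ρ_ref − ρ) = 2750 × 3.39 km/(2820 − 2750) = 133 km.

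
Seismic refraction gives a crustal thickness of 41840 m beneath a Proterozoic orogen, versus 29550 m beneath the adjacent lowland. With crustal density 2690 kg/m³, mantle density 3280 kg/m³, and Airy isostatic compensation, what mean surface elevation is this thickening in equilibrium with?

2210 m

Excess crust Δ = 41840 m − 29550 m = 12290 m, split between elevation h and root r with h + r = Δ.
Airy balance ρ_c h = (ρ_m − ρ_c) r gives r = h ρ_c/(ρ_m − ρ_c), so h (1 + ρ_c/(ρ_m − ρ_c)) = Δ, i.e. h = Δ (ρ_m − ρ_c)/ρ_m.
h = 12290 m × 590/3280 = 2210 m.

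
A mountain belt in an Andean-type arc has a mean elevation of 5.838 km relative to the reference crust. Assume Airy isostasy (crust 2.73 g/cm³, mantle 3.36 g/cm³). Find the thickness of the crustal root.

25.3 km

Equating mass per unit area of the two columns: the weight of the topography is balanced by the buoyancy of the root, ρ_c h = (ρ_m − ρ_c) r.
r = h · ρ_c / (ρ_m − ρ_c) = 5.838 km × 2.73 / (3.36 − 2.73) = 25.3 km.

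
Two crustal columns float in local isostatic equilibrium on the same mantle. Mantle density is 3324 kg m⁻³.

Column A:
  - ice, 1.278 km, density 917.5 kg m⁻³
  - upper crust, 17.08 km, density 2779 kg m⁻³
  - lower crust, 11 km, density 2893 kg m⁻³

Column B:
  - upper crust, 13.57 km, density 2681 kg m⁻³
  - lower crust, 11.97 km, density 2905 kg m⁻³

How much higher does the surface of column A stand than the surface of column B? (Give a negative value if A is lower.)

For any compensation level in the mantle, the mantle terms cancel and isostasy reduces to e = (Σt_A − Σt_B) − (Σ(ρt)_A − Σ(ρt)_B) / ρ_m.
Σt_A = 29.358 km; Σt_B = 25.54 km; Σ(ρt)_A = 80460.885; Σ(ρt)_B = 71154.02 (in km·kg m⁻³).
e = (29.358 − 25.54) − (80460.885 − 71154.02) / 3324 = 1.02 km.

1.02 km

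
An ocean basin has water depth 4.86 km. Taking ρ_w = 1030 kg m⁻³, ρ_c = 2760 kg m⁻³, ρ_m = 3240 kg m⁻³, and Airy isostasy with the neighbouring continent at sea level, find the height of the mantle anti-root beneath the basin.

17.5 km

By Archimedes' principle applied to the lithosphere: replacing crust with seawater at the top is compensated by replacing crust with mantle at the base: d (ρ_c − ρ_w) = a (ρ_m − ρ_c).
a = d (ρ_c − ρ_w)/(ρ_m − ρ_c) = 4.86 km × 1730/480 = 17.5 km.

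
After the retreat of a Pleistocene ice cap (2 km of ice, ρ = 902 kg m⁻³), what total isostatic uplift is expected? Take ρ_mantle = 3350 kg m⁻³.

0.539 km

Removing the load lets mantle flow back in; uplift u satisfies ρ_ice t = ρ_m u.
u = t ρ_ice/ρ_m = 2 km × 902/3350 = 0.539 km.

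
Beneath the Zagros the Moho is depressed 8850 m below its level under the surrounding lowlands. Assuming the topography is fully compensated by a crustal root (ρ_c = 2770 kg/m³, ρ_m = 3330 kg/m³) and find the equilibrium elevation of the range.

1790 m

For local isostatic compensation: ρ_c h = (ρ_m − ρ_c) r.
h = r (ρ_m − ρ_c) / ρ_c = 8850 m × (3330 − 2770) / 2770 = 1790 m.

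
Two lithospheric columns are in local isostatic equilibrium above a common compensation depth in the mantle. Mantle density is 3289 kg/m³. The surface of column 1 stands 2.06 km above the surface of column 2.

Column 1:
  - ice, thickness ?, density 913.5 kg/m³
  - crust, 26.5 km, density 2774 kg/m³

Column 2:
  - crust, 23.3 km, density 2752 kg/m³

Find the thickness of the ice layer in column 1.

2.37 km

Take the compensation level at the base of the deeper column (depth z_c below the surface of column 1) and equate Σ ρ_i t_i down to z_c; mantle fills any gap and the z_c terms cancel.
Column 1: x×913.5 + 26.5×2774 + (z_c − 26.5 − x)×3289
Column 2: 2.06×0 + 23.3×2752 + (z_c − 2.06 − 23.3)×3289
The z_c×3289 term appears on both sides and cancels. Collect the known terms of each column as K = Σ(ρt)_known − 3289 × (depth of known layers): K_1 = 73511 − 3289×26.5 = −13647.5; K_2 = 64121.6 − 3289×(2.06 + 23.3) = −19287.44.
Balance: K_1 − x×(3289 − 913.5) = K_2, so x = (K_1 − K_2)/(3289 − 913.5) = 5639.94/2375.5 = 2.37 km.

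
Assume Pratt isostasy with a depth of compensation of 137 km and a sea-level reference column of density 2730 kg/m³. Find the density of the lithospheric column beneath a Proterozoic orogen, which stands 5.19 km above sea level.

Pratt balance: ρ_ref D = ρ (D + h).
ρ = ρ_ref D/(D + h) = 2730 × 137 km/(137 km + 5.19 km) = 2630 kg/m³.

2630 kg/m³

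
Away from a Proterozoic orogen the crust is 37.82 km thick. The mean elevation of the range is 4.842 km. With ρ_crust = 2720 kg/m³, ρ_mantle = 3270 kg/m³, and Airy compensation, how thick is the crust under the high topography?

Root depth r = h ρ_c / (ρ_m − ρ_c) = 4.842 km × 2720 / 550 = 23.95 km.
Total thickness = T + h + r = 37.82 km + 4.842 km + 23.95 km = 66.6 km.

66.6 km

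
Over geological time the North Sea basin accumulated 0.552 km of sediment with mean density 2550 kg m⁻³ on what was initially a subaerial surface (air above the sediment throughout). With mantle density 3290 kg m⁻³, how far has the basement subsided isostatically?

0.428 km

Subaerial load: s = t ρ_sed / ρ_m = 0.552 km × 2550/3290 = 0.428 km.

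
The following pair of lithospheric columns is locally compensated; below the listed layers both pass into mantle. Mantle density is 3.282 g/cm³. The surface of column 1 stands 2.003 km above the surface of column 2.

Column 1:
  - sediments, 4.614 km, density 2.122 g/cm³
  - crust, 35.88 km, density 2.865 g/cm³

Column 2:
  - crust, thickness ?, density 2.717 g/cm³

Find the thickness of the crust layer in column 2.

Take the compensation level at the base of the deeper column (depth z_c below the surface of column 1) and equate Σ ρ_i t_i down to z_c; mantle fills any gap and the z_c terms cancel.
Column 1: 4.614×2.122 + 35.88×2.865 + (z_c − 40.494)×3.282
Column 2: 2.003×0 + x×2.717 + (z_c − 2.003 − 0 − x)×3.282
The z_c×3.282 term appears on both sides and cancels. Collect the known terms of each column as K = Σ(ρt)_known − 3.282 × (depth of known layers): K_1 = 112.587108 − 3.282×40.494 = −20.3142; K_2 = 0 − 3.282×(2.003 + 0) = −6.573846.
Balance: K_1 = K_2 − x×(3.282 − 2.717), so x = (K_2 − K_1)/(3.282 − 2.717) = 13.7404/0.565 = 24.3 km.

24.3 km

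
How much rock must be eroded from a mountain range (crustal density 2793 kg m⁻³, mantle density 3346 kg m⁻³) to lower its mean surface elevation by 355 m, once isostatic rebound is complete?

Net drop Δ = e − u = e − e ρ_c/ρ_m = e (ρ_m − ρ_c)/ρ_m.
e = Δ ρ_m/(ρ_m − ρ_c) = 355 m × 3346/553 = 2150 m.

2150 m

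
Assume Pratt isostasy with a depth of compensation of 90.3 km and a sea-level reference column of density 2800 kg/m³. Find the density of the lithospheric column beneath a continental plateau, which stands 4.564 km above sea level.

2670 kg/m³

Pratt balance: ρ_ref D = ρ (D + h).
ρ = ρ_ref D/(D + h) = 2800 × 90.3 km/(90.3 km + 4.564 km) = 2670 kg/m³.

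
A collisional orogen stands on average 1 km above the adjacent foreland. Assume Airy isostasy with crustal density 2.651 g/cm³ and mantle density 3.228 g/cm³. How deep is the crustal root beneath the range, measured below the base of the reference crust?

Balancing pressure at the compensation depth: the weight of the topography is balanced by the buoyancy of the root, ρ_c h = (ρ_m − ρ_c) r.
r = h · ρ_c / (ρ_m − ρ_c) = 1 km × 2.651 / (3.228 − 2.651) = 4.59 km.

4.59 km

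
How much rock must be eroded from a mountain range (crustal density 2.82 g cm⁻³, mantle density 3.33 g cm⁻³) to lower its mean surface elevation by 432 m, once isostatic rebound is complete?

Net drop Δ = e − u = e − e ρ_c/ρ_m = e (ρ_m − ρ_c)/ρ_m.
e = Δ ρ_m/(ρ_m − ρ_c) = 432 m × 3.33/0.51 = 2820 m.

2820 m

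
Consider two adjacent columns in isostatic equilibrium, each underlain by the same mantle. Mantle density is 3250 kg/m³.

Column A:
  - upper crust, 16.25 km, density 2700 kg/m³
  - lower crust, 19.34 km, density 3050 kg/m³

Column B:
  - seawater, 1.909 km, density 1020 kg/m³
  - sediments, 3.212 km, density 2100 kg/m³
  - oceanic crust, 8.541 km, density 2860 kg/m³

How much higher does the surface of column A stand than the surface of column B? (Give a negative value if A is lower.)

0.469 km

For any compensation level in the mantle, the mantle terms cancel and isostasy reduces to e = (Σt_A − Σt_B) − (Σ(ρt)_A − Σ(ρt)_B) / ρ_m.
Σt_A = 35.59 km; Σt_B = 13.662 km; Σ(ρt)_A = 102862; Σ(ρt)_B = 33119.64 (in km·kg/m³).
e = (35.59 − 13.662) − (102862 − 33119.64) / 3250 = 0.469 km.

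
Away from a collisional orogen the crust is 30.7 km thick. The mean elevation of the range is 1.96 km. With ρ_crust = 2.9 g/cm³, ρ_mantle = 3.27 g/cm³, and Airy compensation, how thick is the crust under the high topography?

48 km

Root depth r = h ρ_c / (ρ_m − ρ_c) = 1.96 km × 2.9 / 0.37 = 15.36 km.
Total thickness = T + h + r = 30.7 km + 1.96 km + 15.36 km = 48 km.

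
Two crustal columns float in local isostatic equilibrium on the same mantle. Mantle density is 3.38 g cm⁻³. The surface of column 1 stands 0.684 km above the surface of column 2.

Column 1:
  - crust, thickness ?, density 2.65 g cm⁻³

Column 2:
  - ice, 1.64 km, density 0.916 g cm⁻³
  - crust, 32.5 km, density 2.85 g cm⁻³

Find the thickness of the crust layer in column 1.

32.3 km

Take the compensation level at the base of the deeper column (depth z_c below the surface of column 1) and equate Σ ρ_i t_i down to z_c; mantle fills any gap and the z_c terms cancel.
Column 1: x×2.65 + (z_c − 0 − x)×3.38
Column 2: 0.684×0 + 1.64×0.916 + 32.5×2.85 + (z_c − 0.684 − 34.14)×3.38
The z_c×3.38 term appears on both sides and cancels. Collect the known terms of each column as K = Σ(ρt)_known − 3.38 × (depth of known layers): K_1 = 0 − 3.38×0 = 0; K_2 = 94.12724 − 3.38×(0.684 + 34.14) = −23.57788.
Balance: K_1 − x×(3.38 − 2.65) = K_2, so x = (K_1 − K_2)/(3.38 − 2.65) = 23.5779/0.73 = 32.3 km.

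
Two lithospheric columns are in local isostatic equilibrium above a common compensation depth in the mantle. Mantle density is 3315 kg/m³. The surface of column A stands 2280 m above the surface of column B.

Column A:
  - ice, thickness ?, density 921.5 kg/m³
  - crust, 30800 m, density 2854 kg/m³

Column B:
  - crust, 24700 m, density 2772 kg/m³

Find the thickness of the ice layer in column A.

Take the compensation level at the base of the deeper column (depth z_c below the surface of column A) and equate Σ ρ_i t_i down to z_c; mantle fills any gap and the z_c terms cancel.
Column A: x×921.5 + 30800×2854 + (z_c − 30800 − x)×3315
Column B: 2280×0 + 24700×2772 + (z_c − 2280 − 24700)×3315
The z_c×3315 term appears on both sides and cancels. Collect the known terms of each column as K = Σ(ρt)_known − 3315 × (depth of known layers): K_A = 87903200 − 3315×30800 = −14198800; K_B = 68468400 − 3315×(2280 + 24700) = −20970300.
Balance: K_A − x×(3315 − 921.5) = K_B, so x = (K_A − K_B)/(3315 − 921.5) = 6771500/2393.5 = 2830 m.

2830 m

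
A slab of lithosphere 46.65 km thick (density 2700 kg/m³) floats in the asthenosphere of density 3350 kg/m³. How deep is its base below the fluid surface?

Draft d = t ρ_obj/ρ_fluid = 46.65 km × 2700/3350 = 37.6 km.

37.6 km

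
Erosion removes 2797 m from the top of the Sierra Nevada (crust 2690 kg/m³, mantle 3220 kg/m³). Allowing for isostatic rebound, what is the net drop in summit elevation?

Rebound u = e ρ_c/ρ_m = 2797 m × 2690/3220 = 2337 m.
Net surface drop = e − u = 2797 m − 2337 m = e (ρ_m − ρ_c)/ρ_m = 460 m.

460 m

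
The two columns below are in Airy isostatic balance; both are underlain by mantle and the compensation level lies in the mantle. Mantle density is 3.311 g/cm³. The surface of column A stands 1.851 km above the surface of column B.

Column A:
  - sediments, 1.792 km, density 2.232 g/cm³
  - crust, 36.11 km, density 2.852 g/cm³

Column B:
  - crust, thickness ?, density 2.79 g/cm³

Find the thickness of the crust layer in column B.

23.8 km

Take the compensation level at the base of the deeper column (depth z_c below the surface of column A) and equate Σ ρ_i t_i down to z_c; mantle fills any gap and the z_c terms cancel.
Column A: 1.792×2.232 + 36.11×2.852 + (z_c − 37.902)×3.311
Column B: 1.851×0 + x×2.79 + (z_c − 1.851 − 0 − x)×3.311
The z_c×3.311 term appears on both sides and cancels. Collect the known terms of each column as K = Σ(ρt)_known − 3.311 × (depth of known layers): K_A = 106.985464 − 3.311×37.902 = −18.508058; K_B = 0 − 3.311×(1.851 + 0) = −6.128661.
Balance: K_A = K_B − x×(3.311 − 2.79), so x = (K_B − K_A)/(3.311 − 2.79) = 12.3794/0.521 = 23.8 km.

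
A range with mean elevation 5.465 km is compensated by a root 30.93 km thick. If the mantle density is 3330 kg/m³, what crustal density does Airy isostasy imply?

ρ_c h = (ρ_m − ρ_c) r → ρ_c (h + r) = ρ_m r → ρ_c = ρ_m r / (h + r).
ρ_c = 3330 × 30.93 km / (5.465 km + 30.93 km) = 2830 kg/m³.

2830 kg/m³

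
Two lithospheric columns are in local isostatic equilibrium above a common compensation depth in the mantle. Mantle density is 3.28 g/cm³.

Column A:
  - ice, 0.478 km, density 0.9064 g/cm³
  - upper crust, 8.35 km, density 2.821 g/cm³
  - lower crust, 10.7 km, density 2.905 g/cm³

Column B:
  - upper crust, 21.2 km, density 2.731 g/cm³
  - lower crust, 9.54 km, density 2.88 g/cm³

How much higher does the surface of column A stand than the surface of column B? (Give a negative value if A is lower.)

−1.97 km

For any compensation level in the mantle, the mantle terms cancel and isostasy reduces to e = (Σt_A − Σt_B) − (Σ(ρt)_A − Σ(ρt)_B) / ρ_m.
Σt_A = 19.528 km; Σt_B = 30.74 km; Σ(ρt)_A = 55.0721092; Σ(ρt)_B = 85.3724 (in km·g/cm³).
e = (19.528 − 30.74) − (55.0721092 − 85.3724) / 3.28 = −1.97 km.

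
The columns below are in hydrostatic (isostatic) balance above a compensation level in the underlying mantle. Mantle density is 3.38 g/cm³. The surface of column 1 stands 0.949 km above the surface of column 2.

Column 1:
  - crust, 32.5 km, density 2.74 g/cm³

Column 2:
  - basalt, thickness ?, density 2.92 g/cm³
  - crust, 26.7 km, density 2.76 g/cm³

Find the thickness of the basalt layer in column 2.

2.26 km

Take the compensation level at the base of the deeper column (depth z_c below the surface of column 1) and equate Σ ρ_i t_i down to z_c; mantle fills any gap and the z_c terms cancel.
Column 1: 32.5×2.74 + (z_c − 32.5)×3.38
Column 2: 0.949×0 + x×2.92 + 26.7×2.76 + (z_c − 0.949 − 26.7 − x)×3.38
The z_c×3.38 term appears on both sides and cancels. Collect the known terms of each column as K = Σ(ρt)_known − 3.38 × (depth of known layers): K_1 = 89.05 − 3.38×32.5 = −20.8; K_2 = 73.692 − 3.38×(0.949 + 26.7) = −19.76162.
Balance: K_1 = K_2 − x×(3.38 − 2.92), so x = (K_2 − K_1)/(3.38 − 2.92) = 1.03838/0.46 = 2.26 km.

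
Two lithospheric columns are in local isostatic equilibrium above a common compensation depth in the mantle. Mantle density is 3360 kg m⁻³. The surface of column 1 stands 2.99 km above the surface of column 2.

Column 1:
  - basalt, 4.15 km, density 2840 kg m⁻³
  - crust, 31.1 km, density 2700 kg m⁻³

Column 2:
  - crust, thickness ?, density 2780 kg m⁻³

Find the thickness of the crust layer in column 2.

Take the compensation level at the base of the deeper column (depth z_c below the surface of column 1) and equate Σ ρ_i t_i down to z_c; mantle fills any gap and the z_c terms cancel.
Column 1: 4.15×2840 + 31.1×2700 + (z_c − 35.25)×3360
Column 2: 2.99×0 + x×2780 + (z_c − 2.99 − 0 − x)×3360
The z_c×3360 term appears on both sides and cancels. Collect the known terms of each column as K = Σ(ρt)_known − 3360 × (depth of known layers): K_1 = 95756 − 3360×35.25 = −22684; K_2 = 0 − 3360×(2.99 + 0) = −10046.4.
Balance: K_1 = K_2 − x×(3360 − 2780), so x = (K_2 − K_1)/(3360 − 2780) = 12637.6/580 = 21.8 km.

21.8 km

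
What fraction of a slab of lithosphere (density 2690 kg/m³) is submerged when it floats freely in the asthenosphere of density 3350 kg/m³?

0.803

Submerged fraction = ρ_obj/ρ_fluid = 2690/3350 = 0.803.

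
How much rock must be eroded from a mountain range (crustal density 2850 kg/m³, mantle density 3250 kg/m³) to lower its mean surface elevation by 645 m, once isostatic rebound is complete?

Net drop Δ = e − u = e − e ρ_c/ρ_m = e (ρ_m − ρ_c)/ρ_m.
e = Δ ρ_m/(ρ_m − ρ_c) = 645 m × 3250/400 = 5240 m.

5240 m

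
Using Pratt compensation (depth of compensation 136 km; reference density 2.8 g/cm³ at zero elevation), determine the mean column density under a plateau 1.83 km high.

2.76 g/cm³

Pratt balance: ρ_ref D = ρ (D + h).
ρ = ρ_ref D/(D + h) = 2.8 × 136 km/(136 km + 1.83 km) = 2.76 g/cm³.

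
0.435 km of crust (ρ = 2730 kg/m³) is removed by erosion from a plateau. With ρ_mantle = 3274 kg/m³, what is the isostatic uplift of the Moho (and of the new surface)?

0.363 km

Unloading: uplift u = e ρ_c/ρ_m = 0.435 km × 2730/3274 = 0.363 km.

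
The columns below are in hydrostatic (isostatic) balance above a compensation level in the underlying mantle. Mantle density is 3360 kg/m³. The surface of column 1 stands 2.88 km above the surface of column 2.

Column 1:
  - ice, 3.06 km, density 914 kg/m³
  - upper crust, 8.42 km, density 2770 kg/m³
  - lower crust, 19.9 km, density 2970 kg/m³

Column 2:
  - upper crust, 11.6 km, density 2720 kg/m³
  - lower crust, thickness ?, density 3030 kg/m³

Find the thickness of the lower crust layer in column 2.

9.43 km

Take the compensation level at the base of the deeper column (depth z_c below the surface of column 1) and equate Σ ρ_i t_i down to z_c; mantle fills any gap and the z_c terms cancel.
Column 1: 3.06×914 + 8.42×2770 + 19.9×2970 + (z_c − 31.38)×3360
Column 2: 2.88×0 + 11.6×2720 + x×3030 + (z_c − 2.88 − 11.6 − x)×3360
The z_c×3360 term appears on both sides and cancels. Collect the known terms of each column as K = Σ(ρt)_known − 3360 × (depth of known layers): K_1 = 85223.24 − 3360×31.38 = −20213.56; K_2 = 31552 − 3360×(2.88 + 11.6) = −17100.8.
Balance: K_1 = K_2 − x×(3360 − 3030), so x = (K_2 − K_1)/(3360 − 3030) = 3112.76/330 = 9.43 km.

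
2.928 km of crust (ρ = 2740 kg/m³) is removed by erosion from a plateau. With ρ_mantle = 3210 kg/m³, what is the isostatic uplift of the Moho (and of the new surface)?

2.5 km

Unloading: uplift u = e ρ_c/ρ_m = 2.928 km × 2740/3210 = 2.5 km.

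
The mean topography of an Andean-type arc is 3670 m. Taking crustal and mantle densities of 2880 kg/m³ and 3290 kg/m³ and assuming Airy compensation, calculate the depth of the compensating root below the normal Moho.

In Airy isostatic equilibrium: the weight of the topography is balanced by the buoyancy of the root, ρ_c h = (ρ_m − ρ_c) r.
r = h · ρ_c / (ρ_m − ρ_c) = 3670 m × 2880 / (3290 − 2880) = 25800 m.

25800 m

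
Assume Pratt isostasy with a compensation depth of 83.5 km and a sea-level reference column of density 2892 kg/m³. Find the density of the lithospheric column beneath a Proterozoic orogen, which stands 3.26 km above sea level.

2780 kg/m³

Pratt balance: ρ_ref D = ρ (D + h).
ρ = ρ_ref D/(D + h) = 2892 × 83.5 km/(83.5 km + 3.26 km) = 2780 kg/m³.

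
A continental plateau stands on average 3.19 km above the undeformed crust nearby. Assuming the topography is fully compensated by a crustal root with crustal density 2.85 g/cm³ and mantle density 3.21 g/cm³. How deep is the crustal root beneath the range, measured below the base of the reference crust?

25.3 km

Isostatic balance requires: the weight of the topography is balanced by the buoyancy of the root, ρ_c h = (ρ_m − ρ_c) r.
r = h · ρ_c / (ρ_m − ρ_c) = 3.19 km × 2.85 / (3.21 − 2.85) = 25.3 km.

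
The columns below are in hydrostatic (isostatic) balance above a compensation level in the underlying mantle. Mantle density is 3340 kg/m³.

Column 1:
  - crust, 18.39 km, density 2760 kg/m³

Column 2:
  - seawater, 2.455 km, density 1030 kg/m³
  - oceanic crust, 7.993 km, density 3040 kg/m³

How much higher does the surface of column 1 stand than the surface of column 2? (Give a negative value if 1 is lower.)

0.778 km

For any compensation level in the mantle, the mantle terms cancel and isostasy reduces to e = (Σt_1 − Σt_2) − (Σ(ρt)_1 − Σ(ρt)_2) / ρ_m.
Σt_1 = 18.39 km; Σt_2 = 10.448 km; Σ(ρt)_1 = 50756.4; Σ(ρt)_2 = 26827.37 (in km·kg/m³).
e = (18.39 − 10.448) − (50756.4 − 26827.37) / 3340 = 0.778 km.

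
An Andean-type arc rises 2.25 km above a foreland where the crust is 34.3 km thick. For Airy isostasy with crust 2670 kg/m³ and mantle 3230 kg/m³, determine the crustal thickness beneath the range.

47.3 km

Root depth r = h ρ_c / (ρ_m − ρ_c) = 2.25 km × 2670 / 560 = 10.73 km.
Total thickness = T + h + r = 34.3 km + 2.25 km + 10.73 km = 47.3 km.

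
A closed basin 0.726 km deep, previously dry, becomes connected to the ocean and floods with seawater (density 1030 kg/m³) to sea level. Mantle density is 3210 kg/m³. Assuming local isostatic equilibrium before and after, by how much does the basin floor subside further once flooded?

0.343 km

After flooding the water column is d + s deep. Its weight must equal the weight of mantle displaced by the extra subsidence s: (d + s) ρ_w = s ρ_m.
s = d ρ_w / (ρ_m − ρ_w) = 0.726 km × 1030/(3210 − 1030) = 0.343 km.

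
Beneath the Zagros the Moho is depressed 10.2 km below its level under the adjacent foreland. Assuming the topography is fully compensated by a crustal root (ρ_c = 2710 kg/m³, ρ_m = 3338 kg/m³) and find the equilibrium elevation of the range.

2.36 km

By Archimedes' principle applied to the lithosphere: ρ_c h = (ρ_m − ρ_c) r.
h = r (ρ_m − ρ_c) / ρ_c = 10.2 km × (3338 − 2710) / 2710 = 2.36 km.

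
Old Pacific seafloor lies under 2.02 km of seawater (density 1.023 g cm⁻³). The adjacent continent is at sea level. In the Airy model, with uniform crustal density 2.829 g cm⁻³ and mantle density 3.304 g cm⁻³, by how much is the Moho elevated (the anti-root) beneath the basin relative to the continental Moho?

By Archimedes' principle applied to the lithosphere: replacing crust with seawater at the top is compensated by replacing crust with mantle at the base: d (ρ_c − ρ_w) = a (ρ_m − ρ_c).
a = d (ρ_c − ρ_w)/(ρ_m − ρ_c) = 2.02 km × 1.806/0.475 = 7.68 km.

7.68 km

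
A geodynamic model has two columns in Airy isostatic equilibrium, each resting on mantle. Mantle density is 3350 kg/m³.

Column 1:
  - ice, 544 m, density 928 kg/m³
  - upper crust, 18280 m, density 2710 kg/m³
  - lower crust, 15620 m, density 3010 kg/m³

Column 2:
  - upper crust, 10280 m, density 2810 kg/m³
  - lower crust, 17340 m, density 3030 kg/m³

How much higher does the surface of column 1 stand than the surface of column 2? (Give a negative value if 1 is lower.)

2160 m

For any compensation level in the mantle, the mantle terms cancel and isostasy reduces to e = (Σt_1 − Σt_2) − (Σ(ρt)_1 − Σ(ρt)_2) / ρ_m.
Σt_1 = 34444 m; Σt_2 = 27620 m; Σ(ρt)_1 = 97059832; Σ(ρt)_2 = 81427000 (in m·kg/m³).
e = (34444 − 27620) − (97059832 − 81427000) / 3350 = 2160 m.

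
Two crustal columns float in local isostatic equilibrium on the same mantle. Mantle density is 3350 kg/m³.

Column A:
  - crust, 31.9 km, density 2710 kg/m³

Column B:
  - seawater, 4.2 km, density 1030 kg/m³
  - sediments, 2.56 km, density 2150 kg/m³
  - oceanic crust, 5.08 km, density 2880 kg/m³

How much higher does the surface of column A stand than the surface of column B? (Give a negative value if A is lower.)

1.56 km

For any compensation level in the mantle, the mantle terms cancel and isostasy reduces to e = (Σt_A − Σt_B) − (Σ(ρt)_A − Σ(ρt)_B) / ρ_m.
Σt_A = 31.9 km; Σt_B = 11.84 km; Σ(ρt)_A = 86449; Σ(ρt)_B = 24460.4 (in km·kg/m³).
e = (31.9 − 11.84) − (86449 − 24460.4) / 3350 = 1.56 km.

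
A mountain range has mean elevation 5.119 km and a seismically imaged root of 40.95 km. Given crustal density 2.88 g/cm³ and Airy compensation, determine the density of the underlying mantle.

3.24 g/cm³

Airy balance: ρ_c h = (ρ_m − ρ_c) r → ρ_m = ρ_c (1 + h/r).
ρ_m = 2.88 × (1 + 5.119 km/40.95 km) = 3.24 g/cm³.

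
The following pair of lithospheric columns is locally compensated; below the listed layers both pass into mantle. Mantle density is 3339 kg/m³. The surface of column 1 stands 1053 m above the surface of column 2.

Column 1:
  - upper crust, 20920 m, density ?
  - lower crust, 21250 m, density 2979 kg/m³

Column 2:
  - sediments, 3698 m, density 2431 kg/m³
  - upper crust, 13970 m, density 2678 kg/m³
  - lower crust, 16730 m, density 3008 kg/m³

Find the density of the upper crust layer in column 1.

Take the compensation level at the base of the deeper column (depth z_c below the surface of column 1) and equate Σ ρ_i t_i down to z_c; mantle fills any gap and the z_c terms cancel.
Column 1: 20920×ρ + 21250×2979 + (z_c − 42170)×3339
Column 2: 1053×0 + 3698×2431 + 13970×2678 + 16730×3008 + (z_c − 1053 − 34398)×3339
The z_c×3339 term appears on both sides and cancels. Collect the known terms of each column as K = Σ(ρt)_known − 3339 × (depth of known layers): K_1 = 63303750 − 3339×42170 = −77501880; K_2 = 96725338 − 3339×(1053 + 34398) = −21645551.
Balance: K_1 + 20920×ρ = K_2, so ρ = (K_2 − K_1)/20920 = 55856300/20920 = 2670 kg/m³.

2670 kg/m³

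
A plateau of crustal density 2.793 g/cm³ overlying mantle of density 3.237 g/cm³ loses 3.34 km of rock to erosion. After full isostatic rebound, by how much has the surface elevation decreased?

Rebound u = e ρ_c/ρ_m = 3.34 km × 2.793/3.237 = 2.882 km.
Net surface drop = e − u = 3.34 km − 2.882 km = e (ρ_m − ρ_c)/ρ_m = 0.458 km.

0.458 km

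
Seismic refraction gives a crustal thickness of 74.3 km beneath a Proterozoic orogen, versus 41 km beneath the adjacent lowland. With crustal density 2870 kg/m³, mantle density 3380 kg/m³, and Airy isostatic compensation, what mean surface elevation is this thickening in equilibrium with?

Excess crust Δ = 74.3 km − 41 km = 33.3 km, split between elevation h and root r with h + r = Δ.
Airy balance ρ_c h = (ρ_m − ρ_c) r gives r = h ρ_c/(ρ_m − ρ_c), so h (1 + ρ_c/(ρ_m − ρ_c)) = Δ, i.e. h = Δ (ρ_m − ρ_c)/ρ_m.
h = 33.3 km × 510/3380 = 5.02 km.

5.02 km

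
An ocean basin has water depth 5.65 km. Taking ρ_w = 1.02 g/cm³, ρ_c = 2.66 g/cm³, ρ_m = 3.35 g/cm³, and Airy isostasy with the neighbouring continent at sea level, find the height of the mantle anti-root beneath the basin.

13.4 km

Equating mass per unit area of the two columns: replacing crust with seawater at the top is compensated by replacing crust with mantle at the base: d (ρ_c − ρ_w) = a (ρ_m − ρ_c).
a = d (ρ_c − ρ_w)/(ρ_m − ρ_c) = 5.65 km × 1.64/0.69 = 13.4 km.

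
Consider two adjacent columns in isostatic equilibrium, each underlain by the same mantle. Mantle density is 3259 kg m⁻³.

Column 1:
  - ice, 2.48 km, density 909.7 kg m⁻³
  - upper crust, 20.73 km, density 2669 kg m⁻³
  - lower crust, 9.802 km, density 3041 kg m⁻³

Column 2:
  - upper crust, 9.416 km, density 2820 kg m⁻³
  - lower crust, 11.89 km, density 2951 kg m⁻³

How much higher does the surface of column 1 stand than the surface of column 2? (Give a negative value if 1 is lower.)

3.8 km

For any compensation level in the mantle, the mantle terms cancel and isostasy reduces to e = (Σt_1 − Σt_2) − (Σ(ρt)_1 − Σ(ρt)_2) / ρ_m.
Σt_1 = 33.012 km; Σt_2 = 21.306 km; Σ(ρt)_1 = 87392.308; Σ(ρt)_2 = 61640.51 (in km·kg m⁻³).
e = (33.012 − 21.306) − (87392.308 − 61640.51) / 3259 = 3.8 km.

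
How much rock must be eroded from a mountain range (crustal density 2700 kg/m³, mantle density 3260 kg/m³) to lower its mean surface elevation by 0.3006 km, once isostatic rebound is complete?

1.75 km

Net drop Δ = e − u = e − e ρ_c/ρ_m = e (ρ_m − ρ_c)/ρ_m.
e = Δ ρ_m/(ρ_m − ρ_c) = 0.3006 km × 3260/560 = 1.75 km.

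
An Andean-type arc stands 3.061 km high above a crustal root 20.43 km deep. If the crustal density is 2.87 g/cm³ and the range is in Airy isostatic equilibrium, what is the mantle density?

Airy balance: ρ_c h = (ρ_m − ρ_c) r → ρ_m = ρ_c (1 + h/r).
ρ_m = 2.87 × (1 + 3.061 km/20.43 km) = 3.3 g/cm³.

3.3 g/cm³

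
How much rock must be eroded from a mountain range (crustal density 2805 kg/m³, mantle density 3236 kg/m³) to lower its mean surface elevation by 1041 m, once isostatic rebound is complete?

7820 m

Net drop Δ = e − u = e − e ρ_c/ρ_m = e (ρ_m − ρ_c)/ρ_m.
e = Δ ρ_m/(ρ_m − ρ_c) = 1041 m × 3236/431 = 7820 m.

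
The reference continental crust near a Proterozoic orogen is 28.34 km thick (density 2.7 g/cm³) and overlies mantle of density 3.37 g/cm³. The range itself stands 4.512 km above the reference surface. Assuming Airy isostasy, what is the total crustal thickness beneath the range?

51 km

Root depth r = h ρ_c / (ρ_m − ρ_c) = 4.512 km × 2.7 / 0.67 = 18.18 km.
Total thickness = T + h + r = 28.34 km + 4.512 km + 18.18 km = 51 km.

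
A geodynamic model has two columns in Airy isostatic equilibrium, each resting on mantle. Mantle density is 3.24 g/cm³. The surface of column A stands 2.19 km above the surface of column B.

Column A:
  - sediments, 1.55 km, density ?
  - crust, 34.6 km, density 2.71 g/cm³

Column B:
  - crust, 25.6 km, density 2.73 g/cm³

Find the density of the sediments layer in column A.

2.07 g/cm³

Take the compensation level at the base of the deeper column (depth z_c below the surface of column A) and equate Σ ρ_i t_i down to z_c; mantle fills any gap and the z_c terms cancel.
Column A: 1.55×ρ + 34.6×2.71 + (z_c − 36.15)×3.24
Column B: 2.19×0 + 25.6×2.73 + (z_c − 2.19 − 25.6)×3.24
The z_c×3.24 term appears on both sides and cancels. Collect the known terms of each column as K = Σ(ρt)_known − 3.24 × (depth of known layers): K_A = 93.766 − 3.24×36.15 = −23.36; K_B = 69.888 − 3.24×(2.19 + 25.6) = −20.1516.
Balance: K_A + 1.55×ρ = K_B, so ρ = (K_B − K_A)/1.55 = 3.2084/1.55 = 2.07 g/cm³.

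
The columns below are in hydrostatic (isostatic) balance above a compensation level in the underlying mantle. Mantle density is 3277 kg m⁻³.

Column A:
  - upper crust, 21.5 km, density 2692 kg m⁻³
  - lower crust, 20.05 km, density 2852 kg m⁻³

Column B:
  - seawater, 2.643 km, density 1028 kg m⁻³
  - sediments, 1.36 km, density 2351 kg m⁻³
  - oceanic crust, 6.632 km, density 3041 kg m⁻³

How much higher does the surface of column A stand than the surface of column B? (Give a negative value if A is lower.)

For any compensation level in the mantle, the mantle terms cancel and isostasy reduces to e = (Σt_A − Σt_B) − (Σ(ρt)_A − Σ(ρt)_B) / ρ_m.
Σt_A = 41.55 km; Σt_B = 10.635 km; Σ(ρt)_A = 115060.6; Σ(ρt)_B = 26082.276 (in km·kg m⁻³).
e = (41.55 − 10.635) − (115060.6 − 26082.276) / 3277 = 3.76 km.

3.76 km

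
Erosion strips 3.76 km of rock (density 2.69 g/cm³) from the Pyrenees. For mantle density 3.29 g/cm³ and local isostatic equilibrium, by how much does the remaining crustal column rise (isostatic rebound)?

3.07 km

Unloading: uplift u = e ρ_c/ρ_m = 3.76 km × 2.69/3.29 = 3.07 km.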